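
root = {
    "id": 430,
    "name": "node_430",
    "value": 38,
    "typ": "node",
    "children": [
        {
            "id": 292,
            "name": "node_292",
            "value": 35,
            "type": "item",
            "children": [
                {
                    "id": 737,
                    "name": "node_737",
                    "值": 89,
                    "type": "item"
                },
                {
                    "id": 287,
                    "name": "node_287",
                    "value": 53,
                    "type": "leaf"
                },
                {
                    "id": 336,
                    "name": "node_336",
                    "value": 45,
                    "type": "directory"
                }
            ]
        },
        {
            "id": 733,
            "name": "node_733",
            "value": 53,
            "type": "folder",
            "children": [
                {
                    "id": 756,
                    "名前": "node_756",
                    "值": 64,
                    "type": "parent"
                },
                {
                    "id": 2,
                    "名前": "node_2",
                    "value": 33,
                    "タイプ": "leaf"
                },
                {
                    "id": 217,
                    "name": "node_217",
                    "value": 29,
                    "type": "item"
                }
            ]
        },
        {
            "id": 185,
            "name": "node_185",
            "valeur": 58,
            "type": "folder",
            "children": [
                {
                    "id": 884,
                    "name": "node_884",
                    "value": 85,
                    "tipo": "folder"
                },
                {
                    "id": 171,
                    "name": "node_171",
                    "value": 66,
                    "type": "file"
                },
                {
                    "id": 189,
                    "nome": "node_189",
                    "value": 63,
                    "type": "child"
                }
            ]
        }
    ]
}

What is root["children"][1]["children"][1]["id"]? 2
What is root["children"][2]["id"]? 185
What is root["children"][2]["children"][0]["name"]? "node_884"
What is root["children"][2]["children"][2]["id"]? 189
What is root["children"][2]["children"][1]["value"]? 66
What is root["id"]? 430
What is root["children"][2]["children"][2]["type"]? "child"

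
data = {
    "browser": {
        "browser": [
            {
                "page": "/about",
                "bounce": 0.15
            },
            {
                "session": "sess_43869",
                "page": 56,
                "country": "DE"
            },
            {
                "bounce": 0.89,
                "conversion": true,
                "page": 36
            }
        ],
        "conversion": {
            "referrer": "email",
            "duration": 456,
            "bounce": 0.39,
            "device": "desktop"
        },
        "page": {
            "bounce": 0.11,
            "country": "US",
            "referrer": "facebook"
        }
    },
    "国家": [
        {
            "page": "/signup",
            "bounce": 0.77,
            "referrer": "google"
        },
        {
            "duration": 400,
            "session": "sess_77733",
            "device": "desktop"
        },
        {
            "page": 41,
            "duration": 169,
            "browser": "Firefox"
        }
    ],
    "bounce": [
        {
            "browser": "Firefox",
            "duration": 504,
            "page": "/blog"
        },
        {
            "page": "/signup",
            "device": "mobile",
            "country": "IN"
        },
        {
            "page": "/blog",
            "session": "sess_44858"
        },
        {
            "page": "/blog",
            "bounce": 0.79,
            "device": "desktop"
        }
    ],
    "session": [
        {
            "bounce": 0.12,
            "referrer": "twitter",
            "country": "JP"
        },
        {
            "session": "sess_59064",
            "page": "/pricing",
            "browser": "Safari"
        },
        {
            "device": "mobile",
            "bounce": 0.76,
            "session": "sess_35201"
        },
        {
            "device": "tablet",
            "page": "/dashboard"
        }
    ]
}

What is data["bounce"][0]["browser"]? "Firefox"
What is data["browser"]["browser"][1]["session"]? "sess_43869"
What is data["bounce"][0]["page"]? "/blog"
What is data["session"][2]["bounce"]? 0.76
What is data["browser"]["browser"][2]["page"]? 36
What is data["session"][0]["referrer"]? "twitter"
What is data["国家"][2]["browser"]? "Firefox"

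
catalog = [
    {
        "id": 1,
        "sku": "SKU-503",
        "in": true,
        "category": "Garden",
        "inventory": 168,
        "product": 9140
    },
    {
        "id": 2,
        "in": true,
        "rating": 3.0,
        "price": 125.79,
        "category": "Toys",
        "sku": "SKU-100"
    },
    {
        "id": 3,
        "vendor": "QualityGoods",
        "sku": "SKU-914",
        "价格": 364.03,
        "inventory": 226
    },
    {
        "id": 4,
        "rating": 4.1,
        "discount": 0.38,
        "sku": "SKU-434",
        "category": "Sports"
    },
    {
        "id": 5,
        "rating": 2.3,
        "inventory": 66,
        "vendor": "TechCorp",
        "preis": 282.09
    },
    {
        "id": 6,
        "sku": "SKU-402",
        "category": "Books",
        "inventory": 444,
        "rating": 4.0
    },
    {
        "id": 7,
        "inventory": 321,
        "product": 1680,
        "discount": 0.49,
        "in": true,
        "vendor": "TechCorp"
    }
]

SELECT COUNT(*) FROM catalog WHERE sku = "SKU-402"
1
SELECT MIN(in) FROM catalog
True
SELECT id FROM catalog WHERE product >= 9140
[1]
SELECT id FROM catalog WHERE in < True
[]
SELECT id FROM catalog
[1, 2, 3, 4, 5, 6, 7]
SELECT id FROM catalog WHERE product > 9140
[]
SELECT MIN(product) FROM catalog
1680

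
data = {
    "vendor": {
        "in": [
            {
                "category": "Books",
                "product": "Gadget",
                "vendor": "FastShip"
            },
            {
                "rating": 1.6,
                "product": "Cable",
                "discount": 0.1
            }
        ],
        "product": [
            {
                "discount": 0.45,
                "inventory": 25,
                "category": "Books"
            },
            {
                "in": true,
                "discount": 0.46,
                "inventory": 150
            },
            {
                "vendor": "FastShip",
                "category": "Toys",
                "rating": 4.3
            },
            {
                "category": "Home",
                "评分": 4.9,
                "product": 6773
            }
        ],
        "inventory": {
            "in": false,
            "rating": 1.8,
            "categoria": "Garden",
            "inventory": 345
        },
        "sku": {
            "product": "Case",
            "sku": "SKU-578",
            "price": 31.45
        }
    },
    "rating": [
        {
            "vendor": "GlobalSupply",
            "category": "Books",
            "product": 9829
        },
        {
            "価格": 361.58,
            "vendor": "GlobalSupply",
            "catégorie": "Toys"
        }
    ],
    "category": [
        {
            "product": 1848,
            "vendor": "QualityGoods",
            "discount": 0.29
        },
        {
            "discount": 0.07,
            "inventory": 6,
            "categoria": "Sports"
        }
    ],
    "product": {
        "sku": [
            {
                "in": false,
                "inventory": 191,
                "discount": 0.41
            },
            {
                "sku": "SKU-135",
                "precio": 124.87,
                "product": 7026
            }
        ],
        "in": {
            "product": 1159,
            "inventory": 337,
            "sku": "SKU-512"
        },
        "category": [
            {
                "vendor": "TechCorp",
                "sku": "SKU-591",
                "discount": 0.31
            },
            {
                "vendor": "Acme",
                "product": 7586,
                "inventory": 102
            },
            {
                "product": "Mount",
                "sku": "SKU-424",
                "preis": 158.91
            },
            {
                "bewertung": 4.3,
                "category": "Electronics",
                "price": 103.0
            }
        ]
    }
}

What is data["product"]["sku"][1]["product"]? 7026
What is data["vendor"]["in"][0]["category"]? "Books"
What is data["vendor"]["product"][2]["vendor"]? "FastShip"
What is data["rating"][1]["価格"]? 361.58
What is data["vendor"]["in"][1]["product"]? "Cable"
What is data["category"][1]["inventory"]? 6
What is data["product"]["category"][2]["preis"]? 158.91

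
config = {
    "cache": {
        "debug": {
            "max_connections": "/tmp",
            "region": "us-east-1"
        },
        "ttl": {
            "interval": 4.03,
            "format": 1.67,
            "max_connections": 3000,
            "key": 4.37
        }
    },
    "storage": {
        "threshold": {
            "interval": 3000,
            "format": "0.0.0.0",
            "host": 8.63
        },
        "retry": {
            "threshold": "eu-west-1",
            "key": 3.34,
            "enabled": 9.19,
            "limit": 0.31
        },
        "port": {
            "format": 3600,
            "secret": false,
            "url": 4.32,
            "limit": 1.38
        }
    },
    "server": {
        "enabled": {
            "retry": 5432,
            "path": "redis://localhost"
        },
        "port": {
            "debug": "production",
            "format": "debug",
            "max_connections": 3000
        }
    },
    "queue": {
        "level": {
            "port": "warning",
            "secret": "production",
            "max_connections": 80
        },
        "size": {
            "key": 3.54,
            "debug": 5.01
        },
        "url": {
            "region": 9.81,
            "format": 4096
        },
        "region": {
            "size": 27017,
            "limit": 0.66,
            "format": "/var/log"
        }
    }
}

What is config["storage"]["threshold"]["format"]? "0.0.0.0"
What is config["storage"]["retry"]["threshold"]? "eu-west-1"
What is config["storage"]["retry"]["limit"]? 0.31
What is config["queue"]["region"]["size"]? 27017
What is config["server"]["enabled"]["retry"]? 5432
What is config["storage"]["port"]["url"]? 4.32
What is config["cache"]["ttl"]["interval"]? 4.03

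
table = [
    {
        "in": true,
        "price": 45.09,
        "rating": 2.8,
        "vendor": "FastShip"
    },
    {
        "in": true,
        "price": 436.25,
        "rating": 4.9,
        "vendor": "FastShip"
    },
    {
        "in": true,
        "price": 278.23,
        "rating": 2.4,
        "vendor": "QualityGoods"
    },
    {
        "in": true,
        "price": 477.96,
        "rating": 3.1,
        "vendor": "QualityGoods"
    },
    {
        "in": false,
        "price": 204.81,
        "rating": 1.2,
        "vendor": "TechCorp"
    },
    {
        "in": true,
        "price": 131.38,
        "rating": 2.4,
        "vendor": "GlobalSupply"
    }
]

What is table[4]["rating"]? 1.2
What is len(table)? 6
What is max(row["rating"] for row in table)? 4.9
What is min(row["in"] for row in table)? False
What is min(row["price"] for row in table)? 45.09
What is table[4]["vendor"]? "TechCorp"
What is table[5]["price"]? 131.38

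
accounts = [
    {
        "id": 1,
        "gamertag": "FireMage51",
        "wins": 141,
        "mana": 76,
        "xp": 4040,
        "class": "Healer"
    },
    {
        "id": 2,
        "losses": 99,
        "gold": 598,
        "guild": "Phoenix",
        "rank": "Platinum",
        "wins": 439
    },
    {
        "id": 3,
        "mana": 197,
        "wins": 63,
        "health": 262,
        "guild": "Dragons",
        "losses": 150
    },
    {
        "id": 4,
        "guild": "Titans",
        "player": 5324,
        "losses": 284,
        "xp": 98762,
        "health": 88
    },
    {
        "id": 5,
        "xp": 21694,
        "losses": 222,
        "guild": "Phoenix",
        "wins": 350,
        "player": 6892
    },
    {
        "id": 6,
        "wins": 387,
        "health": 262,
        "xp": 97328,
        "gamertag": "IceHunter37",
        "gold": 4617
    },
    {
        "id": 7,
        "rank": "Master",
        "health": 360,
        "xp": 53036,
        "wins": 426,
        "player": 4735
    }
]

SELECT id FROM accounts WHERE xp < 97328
[1, 5, 7]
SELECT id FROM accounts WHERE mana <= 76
[1]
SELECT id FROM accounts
[1, 2, 3, 4, 5, 6, 7]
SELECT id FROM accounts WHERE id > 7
[]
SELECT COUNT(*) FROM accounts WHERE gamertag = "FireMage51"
1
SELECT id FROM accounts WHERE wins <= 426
[1, 3, 5, 6, 7]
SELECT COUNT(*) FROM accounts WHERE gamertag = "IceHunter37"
1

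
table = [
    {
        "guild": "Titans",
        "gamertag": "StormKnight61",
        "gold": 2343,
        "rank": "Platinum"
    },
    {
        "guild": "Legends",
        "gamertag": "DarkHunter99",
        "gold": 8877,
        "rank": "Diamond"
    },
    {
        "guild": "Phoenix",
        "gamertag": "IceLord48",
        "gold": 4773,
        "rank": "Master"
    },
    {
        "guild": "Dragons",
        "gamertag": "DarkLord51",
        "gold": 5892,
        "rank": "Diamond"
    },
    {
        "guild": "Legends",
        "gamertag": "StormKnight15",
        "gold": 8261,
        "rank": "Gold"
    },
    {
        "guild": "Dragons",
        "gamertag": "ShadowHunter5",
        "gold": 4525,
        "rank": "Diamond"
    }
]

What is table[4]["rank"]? "Gold"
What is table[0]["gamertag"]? "StormKnight61"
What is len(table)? 6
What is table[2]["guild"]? "Phoenix"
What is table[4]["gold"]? 8261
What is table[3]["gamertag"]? "DarkLord51"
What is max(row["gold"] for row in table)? 8877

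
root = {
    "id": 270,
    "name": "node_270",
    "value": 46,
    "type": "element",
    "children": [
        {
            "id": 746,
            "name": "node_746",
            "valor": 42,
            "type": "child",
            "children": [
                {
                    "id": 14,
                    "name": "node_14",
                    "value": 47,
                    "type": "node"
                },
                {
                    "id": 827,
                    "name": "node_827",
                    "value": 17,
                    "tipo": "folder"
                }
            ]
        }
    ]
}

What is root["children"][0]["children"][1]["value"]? 17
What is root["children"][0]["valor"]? 42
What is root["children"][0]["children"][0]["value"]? 47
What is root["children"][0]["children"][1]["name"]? "node_827"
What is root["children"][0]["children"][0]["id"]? 14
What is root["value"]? 46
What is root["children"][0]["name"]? "node_746"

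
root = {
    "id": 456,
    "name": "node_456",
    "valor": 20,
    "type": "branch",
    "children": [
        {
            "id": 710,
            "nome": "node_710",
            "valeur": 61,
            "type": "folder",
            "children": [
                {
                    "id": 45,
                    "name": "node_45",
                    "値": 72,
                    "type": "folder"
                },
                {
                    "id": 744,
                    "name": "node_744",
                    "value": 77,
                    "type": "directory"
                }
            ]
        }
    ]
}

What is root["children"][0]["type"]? "folder"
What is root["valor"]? 20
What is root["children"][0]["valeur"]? 61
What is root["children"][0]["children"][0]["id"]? 45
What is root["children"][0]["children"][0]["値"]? 72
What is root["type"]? "branch"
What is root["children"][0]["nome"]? "node_710"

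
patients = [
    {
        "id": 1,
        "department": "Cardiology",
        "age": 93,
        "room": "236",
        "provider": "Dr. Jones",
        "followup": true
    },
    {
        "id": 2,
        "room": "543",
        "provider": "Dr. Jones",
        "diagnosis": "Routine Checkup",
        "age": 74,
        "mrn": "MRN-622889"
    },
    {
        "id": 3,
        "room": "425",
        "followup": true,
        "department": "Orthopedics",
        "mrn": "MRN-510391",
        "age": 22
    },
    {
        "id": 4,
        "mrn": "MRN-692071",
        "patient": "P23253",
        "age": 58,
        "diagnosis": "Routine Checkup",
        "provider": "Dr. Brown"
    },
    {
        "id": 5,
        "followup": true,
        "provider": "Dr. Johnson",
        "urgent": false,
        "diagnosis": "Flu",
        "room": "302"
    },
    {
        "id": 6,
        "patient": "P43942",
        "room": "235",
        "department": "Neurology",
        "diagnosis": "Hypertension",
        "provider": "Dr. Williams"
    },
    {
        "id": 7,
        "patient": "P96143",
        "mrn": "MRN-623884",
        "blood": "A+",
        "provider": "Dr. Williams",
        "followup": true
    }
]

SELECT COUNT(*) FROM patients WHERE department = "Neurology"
1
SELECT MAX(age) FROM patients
93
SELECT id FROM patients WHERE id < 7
[1, 2, 3, 4, 5, 6]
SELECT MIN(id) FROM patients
1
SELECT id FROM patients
[1, 2, 3, 4, 5, 6, 7]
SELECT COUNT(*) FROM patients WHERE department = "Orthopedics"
1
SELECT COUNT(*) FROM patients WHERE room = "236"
1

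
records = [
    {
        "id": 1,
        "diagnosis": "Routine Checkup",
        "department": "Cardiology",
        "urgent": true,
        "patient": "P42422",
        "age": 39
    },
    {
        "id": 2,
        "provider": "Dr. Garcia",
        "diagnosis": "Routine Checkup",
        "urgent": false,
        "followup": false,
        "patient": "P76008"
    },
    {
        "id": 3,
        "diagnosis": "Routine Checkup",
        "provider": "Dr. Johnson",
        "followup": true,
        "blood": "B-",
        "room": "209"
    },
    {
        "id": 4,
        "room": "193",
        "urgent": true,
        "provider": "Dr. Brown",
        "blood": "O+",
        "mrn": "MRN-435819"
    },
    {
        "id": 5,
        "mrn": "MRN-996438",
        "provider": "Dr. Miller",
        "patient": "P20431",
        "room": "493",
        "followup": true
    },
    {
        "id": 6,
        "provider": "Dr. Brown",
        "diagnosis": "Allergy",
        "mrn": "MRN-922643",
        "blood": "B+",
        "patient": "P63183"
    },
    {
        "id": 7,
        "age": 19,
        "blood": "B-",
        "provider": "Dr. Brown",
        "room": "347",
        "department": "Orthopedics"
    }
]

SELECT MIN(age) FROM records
19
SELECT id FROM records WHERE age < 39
[7]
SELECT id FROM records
[1, 2, 3, 4, 5, 6, 7]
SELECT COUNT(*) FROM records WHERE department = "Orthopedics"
1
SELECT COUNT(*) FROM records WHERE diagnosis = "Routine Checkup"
3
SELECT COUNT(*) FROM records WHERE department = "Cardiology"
1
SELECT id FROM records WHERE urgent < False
[]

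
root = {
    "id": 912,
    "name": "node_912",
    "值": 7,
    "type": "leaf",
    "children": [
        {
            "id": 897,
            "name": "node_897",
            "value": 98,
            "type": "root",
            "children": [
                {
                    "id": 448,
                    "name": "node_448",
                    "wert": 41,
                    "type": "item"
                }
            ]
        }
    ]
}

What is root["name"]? "node_912"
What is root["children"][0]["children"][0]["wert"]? 41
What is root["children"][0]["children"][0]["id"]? 448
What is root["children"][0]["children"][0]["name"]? "node_448"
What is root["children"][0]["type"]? "root"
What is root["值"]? 7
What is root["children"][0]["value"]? 98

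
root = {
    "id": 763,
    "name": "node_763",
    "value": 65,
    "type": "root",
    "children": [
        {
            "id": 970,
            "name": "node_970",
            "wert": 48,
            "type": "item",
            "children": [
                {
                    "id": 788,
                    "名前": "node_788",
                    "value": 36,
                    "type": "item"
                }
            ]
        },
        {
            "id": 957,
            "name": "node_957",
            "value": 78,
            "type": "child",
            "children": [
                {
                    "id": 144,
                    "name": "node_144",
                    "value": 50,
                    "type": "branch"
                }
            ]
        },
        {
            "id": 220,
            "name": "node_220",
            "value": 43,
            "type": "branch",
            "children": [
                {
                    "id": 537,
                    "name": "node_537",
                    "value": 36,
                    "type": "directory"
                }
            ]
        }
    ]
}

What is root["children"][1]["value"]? 78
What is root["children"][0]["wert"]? 48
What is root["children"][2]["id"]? 220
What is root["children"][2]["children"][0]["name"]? "node_537"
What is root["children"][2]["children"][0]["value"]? 36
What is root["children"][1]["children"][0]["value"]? 50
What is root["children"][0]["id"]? 970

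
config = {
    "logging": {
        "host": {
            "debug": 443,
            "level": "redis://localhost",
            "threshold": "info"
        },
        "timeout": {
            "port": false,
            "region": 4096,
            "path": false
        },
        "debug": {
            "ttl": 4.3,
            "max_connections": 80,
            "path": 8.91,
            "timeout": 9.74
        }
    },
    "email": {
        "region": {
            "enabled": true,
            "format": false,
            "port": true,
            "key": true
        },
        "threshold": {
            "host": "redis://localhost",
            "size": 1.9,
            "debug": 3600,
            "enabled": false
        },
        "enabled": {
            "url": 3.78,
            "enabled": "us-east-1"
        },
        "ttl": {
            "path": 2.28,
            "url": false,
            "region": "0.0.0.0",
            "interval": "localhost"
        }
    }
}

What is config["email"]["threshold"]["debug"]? 3600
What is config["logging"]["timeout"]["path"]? False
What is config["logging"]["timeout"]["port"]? False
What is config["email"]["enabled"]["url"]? 3.78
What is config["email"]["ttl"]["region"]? "0.0.0.0"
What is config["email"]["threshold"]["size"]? 1.9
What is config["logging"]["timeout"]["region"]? 4096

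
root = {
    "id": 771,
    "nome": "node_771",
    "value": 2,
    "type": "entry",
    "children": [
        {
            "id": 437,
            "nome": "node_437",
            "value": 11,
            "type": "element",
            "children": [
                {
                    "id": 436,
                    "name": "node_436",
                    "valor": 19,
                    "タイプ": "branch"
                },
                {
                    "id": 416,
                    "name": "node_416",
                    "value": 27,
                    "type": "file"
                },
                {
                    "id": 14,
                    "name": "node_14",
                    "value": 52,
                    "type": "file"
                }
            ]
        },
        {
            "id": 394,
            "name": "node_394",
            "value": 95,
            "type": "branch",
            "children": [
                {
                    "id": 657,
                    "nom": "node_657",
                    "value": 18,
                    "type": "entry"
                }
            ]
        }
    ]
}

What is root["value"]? 2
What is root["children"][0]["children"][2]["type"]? "file"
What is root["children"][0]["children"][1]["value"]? 27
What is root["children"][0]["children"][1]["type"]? "file"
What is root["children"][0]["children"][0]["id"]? 436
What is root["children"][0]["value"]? 11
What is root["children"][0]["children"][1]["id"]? 416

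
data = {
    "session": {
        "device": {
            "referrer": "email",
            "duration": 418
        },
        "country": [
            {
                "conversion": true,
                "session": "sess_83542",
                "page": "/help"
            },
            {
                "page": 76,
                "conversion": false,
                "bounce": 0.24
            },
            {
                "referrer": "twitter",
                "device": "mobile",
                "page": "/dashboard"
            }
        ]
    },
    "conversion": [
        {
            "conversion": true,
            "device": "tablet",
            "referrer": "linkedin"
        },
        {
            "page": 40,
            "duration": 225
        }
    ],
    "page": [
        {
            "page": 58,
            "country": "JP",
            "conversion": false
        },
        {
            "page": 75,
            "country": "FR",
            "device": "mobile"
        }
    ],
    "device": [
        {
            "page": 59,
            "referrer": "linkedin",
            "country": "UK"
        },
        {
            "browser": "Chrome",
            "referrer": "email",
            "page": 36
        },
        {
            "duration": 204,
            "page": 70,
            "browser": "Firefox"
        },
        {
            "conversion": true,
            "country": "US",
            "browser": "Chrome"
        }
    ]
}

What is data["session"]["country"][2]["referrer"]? "twitter"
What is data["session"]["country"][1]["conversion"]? False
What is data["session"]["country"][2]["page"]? "/dashboard"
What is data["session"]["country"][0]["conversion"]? True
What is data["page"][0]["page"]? 58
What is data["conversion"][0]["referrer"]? "linkedin"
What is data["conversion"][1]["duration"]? 225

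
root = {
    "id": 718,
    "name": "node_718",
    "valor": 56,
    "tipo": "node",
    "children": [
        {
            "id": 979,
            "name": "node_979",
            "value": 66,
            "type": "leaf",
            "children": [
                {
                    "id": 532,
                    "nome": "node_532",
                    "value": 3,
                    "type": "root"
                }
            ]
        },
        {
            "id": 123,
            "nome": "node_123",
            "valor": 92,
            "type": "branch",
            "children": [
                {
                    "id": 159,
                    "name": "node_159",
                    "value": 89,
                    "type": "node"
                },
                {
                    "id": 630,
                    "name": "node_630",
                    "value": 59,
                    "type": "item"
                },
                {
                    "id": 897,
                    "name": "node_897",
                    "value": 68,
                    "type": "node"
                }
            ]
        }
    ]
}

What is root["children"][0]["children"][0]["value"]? 3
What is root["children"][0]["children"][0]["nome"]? "node_532"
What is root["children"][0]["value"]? 66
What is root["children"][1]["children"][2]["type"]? "node"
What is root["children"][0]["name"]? "node_979"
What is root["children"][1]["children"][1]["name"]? "node_630"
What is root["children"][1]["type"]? "branch"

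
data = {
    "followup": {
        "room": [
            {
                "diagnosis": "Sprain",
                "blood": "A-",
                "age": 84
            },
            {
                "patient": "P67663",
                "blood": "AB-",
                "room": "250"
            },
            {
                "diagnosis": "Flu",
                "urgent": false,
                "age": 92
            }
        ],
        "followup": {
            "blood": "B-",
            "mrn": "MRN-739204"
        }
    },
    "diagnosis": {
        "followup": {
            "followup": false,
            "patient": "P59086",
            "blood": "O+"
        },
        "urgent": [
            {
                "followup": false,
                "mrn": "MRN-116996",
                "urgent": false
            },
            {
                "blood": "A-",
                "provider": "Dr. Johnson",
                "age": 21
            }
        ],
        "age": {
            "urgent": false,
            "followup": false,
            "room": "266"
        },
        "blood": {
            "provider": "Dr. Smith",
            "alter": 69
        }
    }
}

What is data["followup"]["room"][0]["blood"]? "A-"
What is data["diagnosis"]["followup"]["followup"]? False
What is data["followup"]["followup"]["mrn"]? "MRN-739204"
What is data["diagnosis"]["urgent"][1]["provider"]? "Dr. Johnson"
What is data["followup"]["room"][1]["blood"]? "AB-"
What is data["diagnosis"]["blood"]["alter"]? 69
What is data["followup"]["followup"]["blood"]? "B-"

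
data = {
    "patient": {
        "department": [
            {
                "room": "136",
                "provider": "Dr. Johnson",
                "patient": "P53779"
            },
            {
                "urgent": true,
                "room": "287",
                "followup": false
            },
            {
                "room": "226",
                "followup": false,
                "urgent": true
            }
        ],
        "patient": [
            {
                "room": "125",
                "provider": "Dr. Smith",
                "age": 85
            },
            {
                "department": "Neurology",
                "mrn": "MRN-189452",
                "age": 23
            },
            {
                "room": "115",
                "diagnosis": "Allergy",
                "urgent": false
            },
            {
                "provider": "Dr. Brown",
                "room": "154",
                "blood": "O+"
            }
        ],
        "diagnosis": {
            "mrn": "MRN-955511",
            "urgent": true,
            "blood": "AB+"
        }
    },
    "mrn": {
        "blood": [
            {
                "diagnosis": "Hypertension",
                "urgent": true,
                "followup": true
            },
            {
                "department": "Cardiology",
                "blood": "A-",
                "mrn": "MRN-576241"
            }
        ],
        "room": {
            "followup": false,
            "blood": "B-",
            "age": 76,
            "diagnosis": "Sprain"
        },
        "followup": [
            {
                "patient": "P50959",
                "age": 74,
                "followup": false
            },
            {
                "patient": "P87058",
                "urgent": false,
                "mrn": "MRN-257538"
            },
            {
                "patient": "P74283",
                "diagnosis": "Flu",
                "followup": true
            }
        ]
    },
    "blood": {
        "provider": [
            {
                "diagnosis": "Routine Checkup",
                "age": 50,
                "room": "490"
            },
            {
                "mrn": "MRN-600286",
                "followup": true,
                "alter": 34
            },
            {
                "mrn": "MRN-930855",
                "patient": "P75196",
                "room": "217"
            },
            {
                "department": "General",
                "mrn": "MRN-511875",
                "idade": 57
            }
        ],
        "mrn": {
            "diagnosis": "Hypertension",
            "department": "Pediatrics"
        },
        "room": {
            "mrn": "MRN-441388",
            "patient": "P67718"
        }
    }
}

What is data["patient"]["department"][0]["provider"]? "Dr. Johnson"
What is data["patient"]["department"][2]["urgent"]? True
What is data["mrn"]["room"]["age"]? 76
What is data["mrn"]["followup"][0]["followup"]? False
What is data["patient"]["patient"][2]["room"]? "115"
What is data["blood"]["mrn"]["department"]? "Pediatrics"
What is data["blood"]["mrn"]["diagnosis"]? "Hypertension"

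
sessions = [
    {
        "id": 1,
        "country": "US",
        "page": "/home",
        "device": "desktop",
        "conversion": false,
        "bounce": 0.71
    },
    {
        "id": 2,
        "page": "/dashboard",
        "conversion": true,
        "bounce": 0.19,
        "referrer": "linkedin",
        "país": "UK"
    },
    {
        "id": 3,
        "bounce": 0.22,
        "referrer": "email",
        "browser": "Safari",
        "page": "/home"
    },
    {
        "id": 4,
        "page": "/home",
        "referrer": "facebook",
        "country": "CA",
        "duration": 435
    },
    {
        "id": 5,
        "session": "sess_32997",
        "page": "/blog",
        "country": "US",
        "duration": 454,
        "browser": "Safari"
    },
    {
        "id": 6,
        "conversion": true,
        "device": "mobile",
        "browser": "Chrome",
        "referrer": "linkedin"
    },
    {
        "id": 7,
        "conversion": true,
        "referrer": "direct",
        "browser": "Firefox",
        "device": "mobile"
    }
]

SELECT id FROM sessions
[1, 2, 3, 4, 5, 6, 7]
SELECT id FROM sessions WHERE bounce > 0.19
[1, 3]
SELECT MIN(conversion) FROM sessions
False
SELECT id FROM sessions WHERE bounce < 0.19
[]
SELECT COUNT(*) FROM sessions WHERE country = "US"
2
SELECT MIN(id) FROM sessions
1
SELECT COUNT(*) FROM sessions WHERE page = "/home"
3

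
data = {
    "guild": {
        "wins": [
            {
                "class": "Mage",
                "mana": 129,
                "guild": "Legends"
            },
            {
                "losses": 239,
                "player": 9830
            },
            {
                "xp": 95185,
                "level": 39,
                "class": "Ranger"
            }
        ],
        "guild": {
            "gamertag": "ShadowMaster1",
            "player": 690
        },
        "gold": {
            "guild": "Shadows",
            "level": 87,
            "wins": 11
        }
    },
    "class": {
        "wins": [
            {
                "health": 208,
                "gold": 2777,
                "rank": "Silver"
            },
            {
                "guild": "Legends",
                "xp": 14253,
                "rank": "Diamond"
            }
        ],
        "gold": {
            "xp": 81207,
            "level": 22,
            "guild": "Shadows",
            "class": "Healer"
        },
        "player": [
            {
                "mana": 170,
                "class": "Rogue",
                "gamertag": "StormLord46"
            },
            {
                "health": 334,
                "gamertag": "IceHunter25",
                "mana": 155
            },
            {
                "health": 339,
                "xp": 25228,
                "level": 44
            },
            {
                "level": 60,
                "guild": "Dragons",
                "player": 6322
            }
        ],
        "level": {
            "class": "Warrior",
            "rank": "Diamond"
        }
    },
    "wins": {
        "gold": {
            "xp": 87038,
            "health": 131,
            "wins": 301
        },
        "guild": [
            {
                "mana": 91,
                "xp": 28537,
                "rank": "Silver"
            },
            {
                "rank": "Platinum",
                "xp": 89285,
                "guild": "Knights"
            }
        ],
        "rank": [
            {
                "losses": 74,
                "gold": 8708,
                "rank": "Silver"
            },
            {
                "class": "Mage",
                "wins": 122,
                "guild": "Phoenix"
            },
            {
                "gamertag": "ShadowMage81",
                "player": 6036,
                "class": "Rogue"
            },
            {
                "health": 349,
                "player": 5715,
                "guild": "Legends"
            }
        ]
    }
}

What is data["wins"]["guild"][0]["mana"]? 91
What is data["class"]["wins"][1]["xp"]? 14253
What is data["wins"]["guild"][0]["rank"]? "Silver"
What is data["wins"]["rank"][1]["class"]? "Mage"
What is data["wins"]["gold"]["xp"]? 87038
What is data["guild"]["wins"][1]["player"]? 9830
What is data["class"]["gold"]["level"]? 22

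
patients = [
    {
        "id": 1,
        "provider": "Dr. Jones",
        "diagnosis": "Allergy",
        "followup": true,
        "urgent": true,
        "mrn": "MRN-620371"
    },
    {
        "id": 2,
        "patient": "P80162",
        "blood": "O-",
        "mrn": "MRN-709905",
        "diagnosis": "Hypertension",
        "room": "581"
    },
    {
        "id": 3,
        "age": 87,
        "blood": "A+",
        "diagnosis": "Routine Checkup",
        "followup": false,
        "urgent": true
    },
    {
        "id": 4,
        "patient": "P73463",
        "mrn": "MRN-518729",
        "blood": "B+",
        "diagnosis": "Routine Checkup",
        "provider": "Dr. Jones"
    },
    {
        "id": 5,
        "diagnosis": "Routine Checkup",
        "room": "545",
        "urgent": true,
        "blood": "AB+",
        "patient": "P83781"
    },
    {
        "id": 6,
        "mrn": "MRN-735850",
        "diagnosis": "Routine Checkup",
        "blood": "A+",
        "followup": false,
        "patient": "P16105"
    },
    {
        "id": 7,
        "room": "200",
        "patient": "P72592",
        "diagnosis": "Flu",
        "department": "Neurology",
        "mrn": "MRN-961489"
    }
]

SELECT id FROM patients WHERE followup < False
[]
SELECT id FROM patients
[1, 2, 3, 4, 5, 6, 7]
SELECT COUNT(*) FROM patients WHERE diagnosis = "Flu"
1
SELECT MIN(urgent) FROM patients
True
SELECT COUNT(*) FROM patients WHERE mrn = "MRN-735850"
1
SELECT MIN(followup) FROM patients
False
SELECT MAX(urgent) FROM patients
True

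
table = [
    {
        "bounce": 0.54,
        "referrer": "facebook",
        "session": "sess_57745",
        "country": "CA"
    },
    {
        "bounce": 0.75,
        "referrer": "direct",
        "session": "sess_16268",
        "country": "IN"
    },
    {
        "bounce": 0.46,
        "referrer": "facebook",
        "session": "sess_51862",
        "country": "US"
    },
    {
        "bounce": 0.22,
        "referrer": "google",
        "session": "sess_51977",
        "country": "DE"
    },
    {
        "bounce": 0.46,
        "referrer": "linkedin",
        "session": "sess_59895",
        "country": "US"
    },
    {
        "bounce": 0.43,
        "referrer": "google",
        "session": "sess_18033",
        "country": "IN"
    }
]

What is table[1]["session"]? "sess_16268"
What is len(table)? 6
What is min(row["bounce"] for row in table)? 0.22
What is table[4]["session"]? "sess_59895"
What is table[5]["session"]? "sess_18033"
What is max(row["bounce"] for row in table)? 0.75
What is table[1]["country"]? "IN"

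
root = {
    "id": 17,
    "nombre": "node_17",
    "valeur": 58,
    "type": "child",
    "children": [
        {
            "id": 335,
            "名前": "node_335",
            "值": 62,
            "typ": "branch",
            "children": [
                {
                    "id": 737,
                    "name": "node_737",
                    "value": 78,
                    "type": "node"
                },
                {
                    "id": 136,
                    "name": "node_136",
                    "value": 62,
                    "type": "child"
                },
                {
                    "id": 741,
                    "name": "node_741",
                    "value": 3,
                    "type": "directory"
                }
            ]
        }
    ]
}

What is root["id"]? 17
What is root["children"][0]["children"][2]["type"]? "directory"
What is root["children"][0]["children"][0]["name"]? "node_737"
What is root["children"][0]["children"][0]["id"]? 737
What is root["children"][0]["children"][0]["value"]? 78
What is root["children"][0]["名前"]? "node_335"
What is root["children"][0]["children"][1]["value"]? 62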